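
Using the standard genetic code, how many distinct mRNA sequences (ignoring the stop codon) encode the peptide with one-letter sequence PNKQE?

64

Pro: 4 codons.
Asn: 2 codons.
Lys: 2 codons.
Gln: 2 codons.
Glu: 2 codons.
4 × 2 × 2 × 2 × 2 = 64.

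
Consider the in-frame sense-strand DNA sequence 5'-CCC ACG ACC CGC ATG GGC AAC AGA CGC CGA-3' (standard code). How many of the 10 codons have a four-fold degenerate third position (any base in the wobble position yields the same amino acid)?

7

Codon 1 CCC (Pro): third position 4-fold.
Codon 2 ACG (Thr): third position 4-fold.
Codon 3 ACC (Thr): third position 4-fold.
Codon 4 CGC (Arg): third position 4-fold.
Codon 5 ATG (Met): third position 1-fold.
Codon 6 GGC (Gly): third position 4-fold.
Codon 7 AAC (Asn): third position 2-fold.
Codon 8 AGA (Arg): third position 2-fold.
Codon 9 CGC (Arg): third position 4-fold.
Codon 10 CGA (Arg): third position 4-fold.
Four-fold degenerate third positions: 7.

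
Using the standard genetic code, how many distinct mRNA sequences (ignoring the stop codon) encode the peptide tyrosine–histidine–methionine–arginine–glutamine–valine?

Tyr: 2 codons.
His: 2 codons.
Met: 1 codon.
Arg: 6 codons.
Gln: 2 codons.
Val: 4 codons.
2 × 2 × 1 × 6 × 2 × 4 = 192.

192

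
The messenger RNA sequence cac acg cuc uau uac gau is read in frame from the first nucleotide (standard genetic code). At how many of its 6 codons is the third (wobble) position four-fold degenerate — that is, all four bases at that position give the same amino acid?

Codon 1 CAC (His): third position 2-fold.
Codon 2 ACG (Thr): third position 4-fold.
Codon 3 CUC (Leu): third position 4-fold.
Codon 4 UAU (Tyr): third position 2-fold.
Codon 5 UAC (Tyr): third position 2-fold.
Codon 6 GAU (Asp): third position 2-fold.
Four-fold degenerate third positions: 2.

2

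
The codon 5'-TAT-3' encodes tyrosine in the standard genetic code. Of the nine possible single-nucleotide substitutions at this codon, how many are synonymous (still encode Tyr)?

Position 1: none → 0 synonymous.
Position 2: none → 0 synonymous.
Position 3: TAC → 1 synonymous.
Total: 0 + 0 + 1 = 1.

1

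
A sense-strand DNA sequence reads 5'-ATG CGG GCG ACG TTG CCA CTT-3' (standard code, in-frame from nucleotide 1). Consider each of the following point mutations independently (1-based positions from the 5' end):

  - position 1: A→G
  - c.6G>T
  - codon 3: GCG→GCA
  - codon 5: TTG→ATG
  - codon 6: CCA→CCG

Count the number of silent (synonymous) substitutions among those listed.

Codon 1: ATG (Met) → GTG (Val) — missense.
Codon 2: CGG (Arg) → CGT (Arg) — synonymous.
Codon 3: GCG (Ala) → GCA (Ala) — synonymous.
Codon 5: TTG (Leu) → ATG (Met) — missense.
Codon 6: CCA (Pro) → CCG (Pro) — synonymous.
Synonymous: 3 of 5.

3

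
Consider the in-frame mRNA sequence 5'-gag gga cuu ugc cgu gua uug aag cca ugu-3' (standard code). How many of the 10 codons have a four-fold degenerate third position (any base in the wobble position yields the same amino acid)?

Codon 1 GAG (Glu): third position 2-fold.
Codon 2 GGA (Gly): third position 4-fold.
Codon 3 CUU (Leu): third position 4-fold.
Codon 4 UGC (Cys): third position 2-fold.
Codon 5 CGU (Arg): third position 4-fold.
Codon 6 GUA (Val): third position 4-fold.
Codon 7 UUG (Leu): third position 2-fold.
Codon 8 AAG (Lys): third position 2-fold.
Codon 9 CCA (Pro): third position 4-fold.
Codon 10 UGU (Cys): third position 2-fold.
Four-fold degenerate third positions: 5.

5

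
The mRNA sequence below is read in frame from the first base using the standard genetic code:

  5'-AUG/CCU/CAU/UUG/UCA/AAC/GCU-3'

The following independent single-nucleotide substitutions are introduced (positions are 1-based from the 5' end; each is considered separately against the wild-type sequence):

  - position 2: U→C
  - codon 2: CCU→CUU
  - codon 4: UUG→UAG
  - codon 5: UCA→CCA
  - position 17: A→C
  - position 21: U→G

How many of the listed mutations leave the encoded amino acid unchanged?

Codon 1: AUG (Met) → ACG (Thr) — missense.
Codon 2: CCU (Pro) → CUU (Leu) — missense.
Codon 4: UUG (Leu) → UAG (Stop) — nonsense.
Codon 5: UCA (Ser) → CCA (Pro) — missense.
Codon 6: AAC (Asn) → ACC (Thr) — missense.
Codon 7: GCU (Ala) → GCG (Ala) — synonymous.
Synonymous: 1 of 6.

1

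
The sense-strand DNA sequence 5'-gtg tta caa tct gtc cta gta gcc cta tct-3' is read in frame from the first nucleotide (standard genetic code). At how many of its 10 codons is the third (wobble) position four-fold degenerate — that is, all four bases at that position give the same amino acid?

Codon 1 GTG (Val): third position 4-fold.
Codon 2 TTA (Leu): third position 2-fold.
Codon 3 CAA (Gln): third position 2-fold.
Codon 4 TCT (Ser): third position 4-fold.
Codon 5 GTC (Val): third position 4-fold.
Codon 6 CTA (Leu): third position 4-fold.
Codon 7 GTA (Val): third position 4-fold.
Codon 8 GCC (Ala): third position 4-fold.
Codon 9 CTA (Leu): third position 4-fold.
Codon 10 TCT (Ser): third position 4-fold.
Four-fold degenerate third positions: 8.

8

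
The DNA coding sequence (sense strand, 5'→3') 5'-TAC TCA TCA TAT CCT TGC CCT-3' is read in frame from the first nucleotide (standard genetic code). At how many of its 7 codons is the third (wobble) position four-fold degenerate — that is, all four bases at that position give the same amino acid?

4

Codon 1 TAC (Tyr): third position 2-fold.
Codon 2 TCA (Ser): third position 4-fold.
Codon 3 TCA (Ser): third position 4-fold.
Codon 4 TAT (Tyr): third position 2-fold.
Codon 5 CCT (Pro): third position 4-fold.
Codon 6 TGC (Cys): third position 2-fold.
Codon 7 CCT (Pro): third position 4-fold.
Four-fold degenerate third positions: 4.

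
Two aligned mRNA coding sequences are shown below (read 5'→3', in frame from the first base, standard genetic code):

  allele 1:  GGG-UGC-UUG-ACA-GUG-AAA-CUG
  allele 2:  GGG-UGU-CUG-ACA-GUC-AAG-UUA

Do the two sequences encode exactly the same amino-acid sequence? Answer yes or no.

yes

Codon 1: GGG Gly / GGG Gly — identical.
Codon 2: UGC Cys / UGU Cys — synonymous.
Codon 3: UUG Leu / CUG Leu — synonymous.
Codon 4: ACA Thr / ACA Thr — identical.
Codon 5: GUG Val / GUC Val — synonymous.
Codon 6: AAA Lys / AAG Lys — synonymous.
Codon 7: CUG Leu / UUA Leu — synonymous.
Nonsynonymous differences: 0 → same protein.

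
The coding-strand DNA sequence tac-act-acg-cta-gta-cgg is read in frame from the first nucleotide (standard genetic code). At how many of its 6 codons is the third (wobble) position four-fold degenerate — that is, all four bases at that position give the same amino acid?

Codon 1 TAC (Tyr): third position 2-fold.
Codon 2 ACT (Thr): third position 4-fold.
Codon 3 ACG (Thr): third position 4-fold.
Codon 4 CTA (Leu): third position 4-fold.
Codon 5 GTA (Val): third position 4-fold.
Codon 6 CGG (Arg): third position 4-fold.
Four-fold degenerate third positions: 5.

5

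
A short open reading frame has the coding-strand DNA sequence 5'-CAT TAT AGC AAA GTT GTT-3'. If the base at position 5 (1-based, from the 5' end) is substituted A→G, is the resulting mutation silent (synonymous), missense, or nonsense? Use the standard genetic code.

Position 5 falls in codon 2: TAT → Tyr.
After the substitution the codon is TGT → Cys.
Tyr ≠ Cys, so this is a missense mutation.

missense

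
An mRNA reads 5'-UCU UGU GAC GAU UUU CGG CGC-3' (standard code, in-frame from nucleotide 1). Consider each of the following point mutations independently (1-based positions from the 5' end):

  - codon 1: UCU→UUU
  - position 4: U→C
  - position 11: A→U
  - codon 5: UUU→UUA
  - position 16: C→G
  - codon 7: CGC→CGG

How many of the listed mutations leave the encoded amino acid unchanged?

Codon 1: UCU (Ser) → UUU (Phe) — missense.
Codon 2: UGU (Cys) → CGU (Arg) — missense.
Codon 4: GAU (Asp) → GUU (Val) — missense.
Codon 5: UUU (Phe) → UUA (Leu) — missense.
Codon 6: CGG (Arg) → GGG (Gly) — missense.
Codon 7: CGC (Arg) → CGG (Arg) — synonymous.
Synonymous: 1 of 6.

1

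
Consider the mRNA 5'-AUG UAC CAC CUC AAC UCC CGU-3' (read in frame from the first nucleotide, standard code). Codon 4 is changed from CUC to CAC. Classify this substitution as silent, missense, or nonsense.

Position 11 falls in codon 4: CUC → Leu.
After the substitution the codon is CAC → His.
Leu ≠ His, so this is a missense mutation.

missense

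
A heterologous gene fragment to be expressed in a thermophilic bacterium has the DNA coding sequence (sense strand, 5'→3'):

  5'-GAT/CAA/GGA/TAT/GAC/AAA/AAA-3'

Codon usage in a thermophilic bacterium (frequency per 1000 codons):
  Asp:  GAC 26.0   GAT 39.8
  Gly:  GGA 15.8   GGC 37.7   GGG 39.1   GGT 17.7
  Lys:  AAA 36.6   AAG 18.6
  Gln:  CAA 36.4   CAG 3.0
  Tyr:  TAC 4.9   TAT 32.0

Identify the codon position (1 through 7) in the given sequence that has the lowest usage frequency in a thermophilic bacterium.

Codon 1 GAT (Asp): 39.8 per 1000.
Codon 2 CAA (Gln): 36.4 per 1000.
Codon 3 GGA (Gly): 15.8 per 1000.
Codon 4 TAT (Tyr): 32.0 per 1000.
Codon 5 GAC (Asp): 26.0 per 1000.
Codon 6 AAA (Lys): 36.6 per 1000.
Codon 7 AAA (Lys): 36.6 per 1000.
Lowest frequency is 15.8 at codon 3.

3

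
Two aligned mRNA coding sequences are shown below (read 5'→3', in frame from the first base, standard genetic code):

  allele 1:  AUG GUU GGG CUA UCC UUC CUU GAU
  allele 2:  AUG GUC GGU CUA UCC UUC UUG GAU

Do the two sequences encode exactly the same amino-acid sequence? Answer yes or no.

yes

Codon 1: AUG Met / AUG Met — identical.
Codon 2: GUU Val / GUC Val — synonymous.
Codon 3: GGG Gly / GGU Gly — synonymous.
Codon 4: CUA Leu / CUA Leu — identical.
Codon 5: UCC Ser / UCC Ser — identical.
Codon 6: UUC Phe / UUC Phe — identical.
Codon 7: CUU Leu / UUG Leu — synonymous.
Codon 8: GAU Asp / GAU Asp — identical.
Nonsynonymous differences: 0 → same protein.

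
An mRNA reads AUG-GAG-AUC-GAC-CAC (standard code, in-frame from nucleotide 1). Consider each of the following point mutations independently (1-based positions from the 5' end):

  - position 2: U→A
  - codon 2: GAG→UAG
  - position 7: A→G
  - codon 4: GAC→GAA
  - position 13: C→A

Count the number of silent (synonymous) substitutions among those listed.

0

Codon 1: AUG (Met) → AAG (Lys) — missense.
Codon 2: GAG (Glu) → UAG (Stop) — nonsense.
Codon 3: AUC (Ile) → GUC (Val) — missense.
Codon 4: GAC (Asp) → GAA (Glu) — missense.
Codon 5: CAC (His) → AAC (Asn) — missense.
Synonymous: 0 of 5.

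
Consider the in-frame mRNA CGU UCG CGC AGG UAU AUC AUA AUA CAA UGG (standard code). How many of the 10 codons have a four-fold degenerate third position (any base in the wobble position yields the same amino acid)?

Codon 1 CGU (Arg): third position 4-fold.
Codon 2 UCG (Ser): third position 4-fold.
Codon 3 CGC (Arg): third position 4-fold.
Codon 4 AGG (Arg): third position 2-fold.
Codon 5 UAU (Tyr): third position 2-fold.
Codon 6 AUC (Ile): third position 3-fold.
Codon 7 AUA (Ile): third position 3-fold.
Codon 8 AUA (Ile): third position 3-fold.
Codon 9 CAA (Gln): third position 2-fold.
Codon 10 UGG (Trp): third position 1-fold.
Four-fold degenerate third positions: 3.

3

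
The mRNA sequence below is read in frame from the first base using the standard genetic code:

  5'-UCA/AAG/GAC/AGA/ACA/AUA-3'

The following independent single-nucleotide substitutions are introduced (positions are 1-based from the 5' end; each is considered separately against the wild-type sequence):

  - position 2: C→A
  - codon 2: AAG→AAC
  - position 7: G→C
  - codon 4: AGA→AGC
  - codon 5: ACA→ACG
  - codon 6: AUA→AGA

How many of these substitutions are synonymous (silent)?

Codon 1: UCA (Ser) → UAA (Stop) — nonsense.
Codon 2: AAG (Lys) → AAC (Asn) — missense.
Codon 3: GAC (Asp) → CAC (His) — missense.
Codon 4: AGA (Arg) → AGC (Ser) — missense.
Codon 5: ACA (Thr) → ACG (Thr) — synonymous.
Codon 6: AUA (Ile) → AGA (Arg) — missense.
Synonymous: 1 of 6.

1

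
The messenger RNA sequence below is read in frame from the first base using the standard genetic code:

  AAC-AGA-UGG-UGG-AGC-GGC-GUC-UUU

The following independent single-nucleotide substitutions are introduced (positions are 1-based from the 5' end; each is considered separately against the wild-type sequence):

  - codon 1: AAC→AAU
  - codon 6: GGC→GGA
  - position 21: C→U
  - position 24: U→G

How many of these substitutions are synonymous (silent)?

3

Codon 1: AAC (Asn) → AAU (Asn) — synonymous.
Codon 6: GGC (Gly) → GGA (Gly) — synonymous.
Codon 7: GUC (Val) → GUU (Val) — synonymous.
Codon 8: UUU (Phe) → UUG (Leu) — missense.
Synonymous: 3 of 4.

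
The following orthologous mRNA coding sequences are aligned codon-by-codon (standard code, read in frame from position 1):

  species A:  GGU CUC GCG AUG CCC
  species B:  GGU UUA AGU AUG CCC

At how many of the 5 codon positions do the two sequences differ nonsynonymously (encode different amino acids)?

Codon 1: GGU Gly / GGU Gly — identical.
Codon 2: CUC Leu / UUA Leu — synonymous.
Codon 3: GCG Ala / AGU Ser — nonsynonymous.
Codon 4: AUG Met / AUG Met — identical.
Codon 5: CCC Pro / CCC Pro — identical.
Nonsynonymous differences: 1.

1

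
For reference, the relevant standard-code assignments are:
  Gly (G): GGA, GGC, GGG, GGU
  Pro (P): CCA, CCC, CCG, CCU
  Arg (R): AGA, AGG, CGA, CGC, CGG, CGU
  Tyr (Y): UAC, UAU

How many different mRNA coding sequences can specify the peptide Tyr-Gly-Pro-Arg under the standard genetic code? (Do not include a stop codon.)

Tyr: 2 codons.
Gly: 4 codons.
Pro: 4 codons.
Arg: 6 codons.
2 × 4 × 4 × 6 = 192.

192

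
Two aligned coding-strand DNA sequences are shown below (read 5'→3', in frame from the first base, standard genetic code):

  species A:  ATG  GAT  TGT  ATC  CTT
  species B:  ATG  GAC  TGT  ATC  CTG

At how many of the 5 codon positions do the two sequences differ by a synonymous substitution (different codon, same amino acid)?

2

Codon 1: ATG Met / ATG Met — identical.
Codon 2: GAT Asp / GAC Asp — synonymous.
Codon 3: TGT Cys / TGT Cys — identical.
Codon 4: ATC Ile / ATC Ile — identical.
Codon 5: CTT Leu / CTG Leu — synonymous.
Synonymous differences: 2.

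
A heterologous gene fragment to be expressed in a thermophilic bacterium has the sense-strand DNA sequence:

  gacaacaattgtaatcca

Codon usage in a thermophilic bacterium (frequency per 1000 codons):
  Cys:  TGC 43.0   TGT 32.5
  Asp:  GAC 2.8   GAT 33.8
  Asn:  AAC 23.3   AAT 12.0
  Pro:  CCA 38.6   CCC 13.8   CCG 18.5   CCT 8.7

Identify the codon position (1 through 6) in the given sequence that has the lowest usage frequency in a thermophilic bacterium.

Codon 1 GAC (Asp): 2.8 per 1000.
Codon 2 AAC (Asn): 23.3 per 1000.
Codon 3 AAT (Asn): 12.0 per 1000.
Codon 4 TGT (Cys): 32.5 per 1000.
Codon 5 AAT (Asn): 12.0 per 1000.
Codon 6 CCA (Pro): 38.6 per 1000.
Lowest frequency is 2.8 at codon 1.

1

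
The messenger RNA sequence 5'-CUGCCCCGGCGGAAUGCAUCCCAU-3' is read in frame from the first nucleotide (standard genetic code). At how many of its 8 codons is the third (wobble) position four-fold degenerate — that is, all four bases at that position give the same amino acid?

Codon 1 CUG (Leu): third position 4-fold.
Codon 2 CCC (Pro): third position 4-fold.
Codon 3 CGG (Arg): third position 4-fold.
Codon 4 CGG (Arg): third position 4-fold.
Codon 5 AAU (Asn): third position 2-fold.
Codon 6 GCA (Ala): third position 4-fold.
Codon 7 UCC (Ser): third position 4-fold.
Codon 8 CAU (His): third position 2-fold.
Four-fold degenerate third positions: 6.

6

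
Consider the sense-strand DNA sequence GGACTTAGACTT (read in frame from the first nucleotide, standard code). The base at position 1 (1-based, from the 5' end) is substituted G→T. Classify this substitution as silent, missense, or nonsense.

Position 1 falls in codon 1: GGA → Gly.
After the substitution the codon is TGA → Stop.
The new codon is a stop codon, so this is a nonsense mutation.

nonsense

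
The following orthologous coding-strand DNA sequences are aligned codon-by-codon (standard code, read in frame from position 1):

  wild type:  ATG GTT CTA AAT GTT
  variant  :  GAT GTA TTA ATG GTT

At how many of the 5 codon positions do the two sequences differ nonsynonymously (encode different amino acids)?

Codon 1: ATG Met / GAT Asp — nonsynonymous.
Codon 2: GTT Val / GTA Val — synonymous.
Codon 3: CTA Leu / TTA Leu — synonymous.
Codon 4: AAT Asn / ATG Met — nonsynonymous.
Codon 5: GTT Val / GTT Val — identical.
Nonsynonymous differences: 2.

2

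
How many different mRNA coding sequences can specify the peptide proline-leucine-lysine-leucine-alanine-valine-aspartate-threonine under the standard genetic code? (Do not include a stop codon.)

Pro: 4 codons.
Leu: 6 codons.
Lys: 2 codons.
Leu: 6 codons.
Ala: 4 codons.
Val: 4 codons.
Asp: 2 codons.
Thr: 4 codons.
4 × 6 × 2 × 6 × 4 × 4 × 2 × 4 = 36864.

36864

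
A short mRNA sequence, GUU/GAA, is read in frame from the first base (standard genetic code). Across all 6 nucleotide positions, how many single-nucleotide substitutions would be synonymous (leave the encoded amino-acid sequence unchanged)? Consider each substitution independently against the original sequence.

4

Codon 1 (GUU, Val): 3 synonymous substitutions.
Codon 2 (GAA, Glu): 1 synonymous substitution.
Total: 3 + 1 = 4.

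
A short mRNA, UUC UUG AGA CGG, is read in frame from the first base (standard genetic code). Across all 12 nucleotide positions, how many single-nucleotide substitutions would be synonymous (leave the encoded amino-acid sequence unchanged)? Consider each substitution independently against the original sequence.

9

Codon 1 (UUC, Phe): 1 synonymous substitution.
Codon 2 (UUG, Leu): 2 synonymous substitutions.
Codon 3 (AGA, Arg): 2 synonymous substitutions.
Codon 4 (CGG, Arg): 4 synonymous substitutions.
Total: 1 + 2 + 2 + 4 = 9.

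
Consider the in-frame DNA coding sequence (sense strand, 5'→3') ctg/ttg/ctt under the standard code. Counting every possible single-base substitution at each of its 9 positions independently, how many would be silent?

9

Codon 1 (CTG, Leu): 4 synonymous substitutions.
Codon 2 (TTG, Leu): 2 synonymous substitutions.
Codon 3 (CTT, Leu): 3 synonymous substitutions.
Total: 4 + 2 + 3 = 9.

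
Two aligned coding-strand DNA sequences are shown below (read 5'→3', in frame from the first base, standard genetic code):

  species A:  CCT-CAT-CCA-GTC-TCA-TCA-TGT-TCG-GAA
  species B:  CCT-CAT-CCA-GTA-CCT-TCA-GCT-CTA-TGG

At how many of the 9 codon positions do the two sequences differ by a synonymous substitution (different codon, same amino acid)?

Codon 1: CCT Pro / CCT Pro — identical.
Codon 2: CAT His / CAT His — identical.
Codon 3: CCA Pro / CCA Pro — identical.
Codon 4: GTC Val / GTA Val — synonymous.
Codon 5: TCA Ser / CCT Pro — nonsynonymous.
Codon 6: TCA Ser / TCA Ser — identical.
Codon 7: TGT Cys / GCT Ala — nonsynonymous.
Codon 8: TCG Ser / CTA Leu — nonsynonymous.
Codon 9: GAA Glu / TGG Trp — nonsynonymous.
Synonymous differences: 1.

1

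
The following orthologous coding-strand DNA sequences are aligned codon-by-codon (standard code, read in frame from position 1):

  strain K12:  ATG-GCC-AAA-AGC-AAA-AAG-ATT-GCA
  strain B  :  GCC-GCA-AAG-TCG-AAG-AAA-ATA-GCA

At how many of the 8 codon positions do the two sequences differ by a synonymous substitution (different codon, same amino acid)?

Codon 1: ATG Met / GCC Ala — nonsynonymous.
Codon 2: GCC Ala / GCA Ala — synonymous.
Codon 3: AAA Lys / AAG Lys — synonymous.
Codon 4: AGC Ser / TCG Ser — synonymous.
Codon 5: AAA Lys / AAG Lys — synonymous.
Codon 6: AAG Lys / AAA Lys — synonymous.
Codon 7: ATT Ile / ATA Ile — synonymous.
Codon 8: GCA Ala / GCA Ala — identical.
Synonymous differences: 6.

6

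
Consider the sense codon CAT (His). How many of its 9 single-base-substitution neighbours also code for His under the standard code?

Position 1: none → 0 synonymous.
Position 2: none → 0 synonymous.
Position 3: CAC → 1 synonymous.
Total: 0 + 0 + 1 = 1.

1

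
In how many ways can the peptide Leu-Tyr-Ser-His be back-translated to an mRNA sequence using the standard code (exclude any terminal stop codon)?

144

Leu: 6 codons.
Tyr: 2 codons.
Ser: 6 codons.
His: 2 codons.
6 × 2 × 6 × 2 = 144.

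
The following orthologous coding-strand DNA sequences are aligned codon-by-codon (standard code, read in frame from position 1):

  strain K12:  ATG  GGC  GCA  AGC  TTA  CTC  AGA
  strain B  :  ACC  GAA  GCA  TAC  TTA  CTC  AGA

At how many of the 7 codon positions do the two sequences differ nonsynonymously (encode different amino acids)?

Codon 1: ATG Met / ACC Thr — nonsynonymous.
Codon 2: GGC Gly / GAA Glu — nonsynonymous.
Codon 3: GCA Ala / GCA Ala — identical.
Codon 4: AGC Ser / TAC Tyr — nonsynonymous.
Codon 5: TTA Leu / TTA Leu — identical.
Codon 6: CTC Leu / CTC Leu — identical.
Codon 7: AGA Arg / AGA Arg — identical.
Nonsynonymous differences: 3.

3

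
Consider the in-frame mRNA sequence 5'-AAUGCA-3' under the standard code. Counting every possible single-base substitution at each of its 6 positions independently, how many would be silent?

4

Codon 1 (AAU, Asn): 1 synonymous substitution.
Codon 2 (GCA, Ala): 3 synonymous substitutions.
Total: 1 + 3 = 4.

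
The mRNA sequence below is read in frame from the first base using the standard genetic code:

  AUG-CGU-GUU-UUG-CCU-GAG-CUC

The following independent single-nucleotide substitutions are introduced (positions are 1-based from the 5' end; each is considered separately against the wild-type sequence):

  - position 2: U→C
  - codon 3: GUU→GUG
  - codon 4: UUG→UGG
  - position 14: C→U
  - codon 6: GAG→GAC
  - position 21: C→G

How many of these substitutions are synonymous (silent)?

Codon 1: AUG (Met) → ACG (Thr) — missense.
Codon 3: GUU (Val) → GUG (Val) — synonymous.
Codon 4: UUG (Leu) → UGG (Trp) — missense.
Codon 5: CCU (Pro) → CUU (Leu) — missense.
Codon 6: GAG (Glu) → GAC (Asp) — missense.
Codon 7: CUC (Leu) → CUG (Leu) — synonymous.
Synonymous: 2 of 6.

2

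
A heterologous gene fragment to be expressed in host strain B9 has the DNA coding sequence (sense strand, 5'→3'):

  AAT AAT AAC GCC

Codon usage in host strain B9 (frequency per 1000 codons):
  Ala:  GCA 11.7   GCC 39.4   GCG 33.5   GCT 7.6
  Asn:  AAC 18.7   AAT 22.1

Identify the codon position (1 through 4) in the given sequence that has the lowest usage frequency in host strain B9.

3

Codon 1 AAT (Asn): 22.1 per 1000.
Codon 2 AAT (Asn): 22.1 per 1000.
Codon 3 AAC (Asn): 18.7 per 1000.
Codon 4 GCC (Ala): 39.4 per 1000.
Lowest frequency is 18.7 at codon 3.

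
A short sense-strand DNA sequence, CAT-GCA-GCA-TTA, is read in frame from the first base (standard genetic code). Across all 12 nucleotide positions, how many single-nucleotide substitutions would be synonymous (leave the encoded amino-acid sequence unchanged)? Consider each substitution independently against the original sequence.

Codon 1 (CAT, His): 1 synonymous substitution.
Codon 2 (GCA, Ala): 3 synonymous substitutions.
Codon 3 (GCA, Ala): 3 synonymous substitutions.
Codon 4 (TTA, Leu): 2 synonymous substitutions.
Total: 1 + 3 + 3 + 2 = 9.

9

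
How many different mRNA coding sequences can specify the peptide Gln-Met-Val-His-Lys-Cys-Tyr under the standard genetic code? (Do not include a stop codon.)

128

Gln: 2 codons.
Met: 1 codon.
Val: 4 codons.
His: 2 codons.
Lys: 2 codons.
Cys: 2 codons.
Tyr: 2 codons.
2 × 1 × 4 × 2 × 2 × 2 × 2 = 128.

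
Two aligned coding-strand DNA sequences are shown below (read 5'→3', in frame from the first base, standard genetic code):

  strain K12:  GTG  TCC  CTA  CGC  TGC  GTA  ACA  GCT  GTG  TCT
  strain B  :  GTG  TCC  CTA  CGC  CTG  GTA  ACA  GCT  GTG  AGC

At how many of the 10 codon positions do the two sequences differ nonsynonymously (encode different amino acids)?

1

Codon 1: GTG Val / GTG Val — identical.
Codon 2: TCC Ser / TCC Ser — identical.
Codon 3: CTA Leu / CTA Leu — identical.
Codon 4: CGC Arg / CGC Arg — identical.
Codon 5: TGC Cys / CTG Leu — nonsynonymous.
Codon 6: GTA Val / GTA Val — identical.
Codon 7: ACA Thr / ACA Thr — identical.
Codon 8: GCT Ala / GCT Ala — identical.
Codon 9: GTG Val / GTG Val — identical.
Codon 10: TCT Ser / AGC Ser — synonymous.
Nonsynonymous differences: 1.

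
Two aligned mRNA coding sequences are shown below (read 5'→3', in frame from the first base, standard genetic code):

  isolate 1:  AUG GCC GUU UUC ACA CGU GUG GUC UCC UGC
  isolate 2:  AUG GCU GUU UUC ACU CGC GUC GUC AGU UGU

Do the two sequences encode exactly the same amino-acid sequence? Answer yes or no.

Codon 1: AUG Met / AUG Met — identical.
Codon 2: GCC Ala / GCU Ala — synonymous.
Codon 3: GUU Val / GUU Val — identical.
Codon 4: UUC Phe / UUC Phe — identical.
Codon 5: ACA Thr / ACU Thr — synonymous.
Codon 6: CGU Arg / CGC Arg — synonymous.
Codon 7: GUG Val / GUC Val — synonymous.
Codon 8: GUC Val / GUC Val — identical.
Codon 9: UCC Ser / AGU Ser — synonymous.
Codon 10: UGC Cys / UGU Cys — synonymous.
Nonsynonymous differences: 0 → same protein.

yes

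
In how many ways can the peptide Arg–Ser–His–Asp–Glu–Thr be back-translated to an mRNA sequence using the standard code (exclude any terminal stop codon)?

Arg: 6 codons.
Ser: 6 codons.
His: 2 codons.
Asp: 2 codons.
Glu: 2 codons.
Thr: 4 codons.
6 × 6 × 2 × 2 × 2 × 4 = 1152.

1152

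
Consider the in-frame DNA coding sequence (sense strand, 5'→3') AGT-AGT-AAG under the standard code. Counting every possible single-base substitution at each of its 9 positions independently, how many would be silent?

3

Codon 1 (AGT, Ser): 1 synonymous substitution.
Codon 2 (AGT, Ser): 1 synonymous substitution.
Codon 3 (AAG, Lys): 1 synonymous substitution.
Total: 1 + 1 + 1 = 3.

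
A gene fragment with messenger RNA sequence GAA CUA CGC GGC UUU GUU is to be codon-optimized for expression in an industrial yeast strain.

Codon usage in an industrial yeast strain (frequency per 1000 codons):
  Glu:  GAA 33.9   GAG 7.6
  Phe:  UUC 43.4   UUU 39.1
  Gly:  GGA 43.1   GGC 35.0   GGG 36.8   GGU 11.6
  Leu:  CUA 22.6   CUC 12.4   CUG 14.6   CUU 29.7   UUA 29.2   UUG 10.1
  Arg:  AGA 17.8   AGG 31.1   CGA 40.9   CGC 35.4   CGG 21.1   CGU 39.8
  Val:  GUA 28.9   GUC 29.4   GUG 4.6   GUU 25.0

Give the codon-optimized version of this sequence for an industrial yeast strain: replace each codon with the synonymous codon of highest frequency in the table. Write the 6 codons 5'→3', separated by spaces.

GAA CUU CGA GGA UUC GUC

Codon 1 (Glu): best is GAA at 33.9.
Codon 2 (Leu): best is CUU at 29.7.
Codon 3 (Arg): best is CGA at 40.9.
Codon 4 (Gly): best is GGA at 43.1.
Codon 5 (Phe): best is UUC at 43.4.
Codon 6 (Val): best is GUC at 29.4.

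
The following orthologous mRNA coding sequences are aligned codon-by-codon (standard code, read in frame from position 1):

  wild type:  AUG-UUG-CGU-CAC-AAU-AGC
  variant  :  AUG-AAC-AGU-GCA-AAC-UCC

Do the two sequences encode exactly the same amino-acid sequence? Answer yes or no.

no

Codon 1: AUG Met / AUG Met — identical.
Codon 2: UUG Leu / AAC Asn — nonsynonymous.
Codon 3: CGU Arg / AGU Ser — nonsynonymous.
Codon 4: CAC His / GCA Ala — nonsynonymous.
Codon 5: AAU Asn / AAC Asn — synonymous.
Codon 6: AGC Ser / UCC Ser — synonymous.
Nonsynonymous differences: 3 → different protein.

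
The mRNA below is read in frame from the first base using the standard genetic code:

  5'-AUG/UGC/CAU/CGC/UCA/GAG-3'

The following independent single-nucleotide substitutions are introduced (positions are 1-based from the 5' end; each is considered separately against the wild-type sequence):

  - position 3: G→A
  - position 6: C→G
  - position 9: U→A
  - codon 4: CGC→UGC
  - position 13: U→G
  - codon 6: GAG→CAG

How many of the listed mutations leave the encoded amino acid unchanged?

0

Codon 1: AUG (Met) → AUA (Ile) — missense.
Codon 2: UGC (Cys) → UGG (Trp) — missense.
Codon 3: CAU (His) → CAA (Gln) — missense.
Codon 4: CGC (Arg) → UGC (Cys) — missense.
Codon 5: UCA (Ser) → GCA (Ala) — missense.
Codon 6: GAG (Glu) → CAG (Gln) — missense.
Synonymous: 0 of 6.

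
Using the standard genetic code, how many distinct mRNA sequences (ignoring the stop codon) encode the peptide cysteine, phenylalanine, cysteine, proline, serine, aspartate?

384

Cys: 2 codons.
Phe: 2 codons.
Cys: 2 codons.
Pro: 4 codons.
Ser: 6 codons.
Asp: 2 codons.
2 × 2 × 2 × 4 × 6 × 2 = 384.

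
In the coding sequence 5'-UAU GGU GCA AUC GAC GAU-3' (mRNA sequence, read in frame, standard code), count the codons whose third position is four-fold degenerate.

Codon 1 UAU (Tyr): third position 2-fold.
Codon 2 GGU (Gly): third position 4-fold.
Codon 3 GCA (Ala): third position 4-fold.
Codon 4 AUC (Ile): third position 3-fold.
Codon 5 GAC (Asp): third position 2-fold.
Codon 6 GAU (Asp): third position 2-fold.
Four-fold degenerate third positions: 2.

2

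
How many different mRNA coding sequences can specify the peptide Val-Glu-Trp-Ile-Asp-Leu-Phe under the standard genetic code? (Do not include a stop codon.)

576

Val: 4 codons.
Glu: 2 codons.
Trp: 1 codon.
Ile: 3 codons.
Asp: 2 codons.
Leu: 6 codons.
Phe: 2 codons.
4 × 2 × 1 × 3 × 2 × 6 × 2 = 576.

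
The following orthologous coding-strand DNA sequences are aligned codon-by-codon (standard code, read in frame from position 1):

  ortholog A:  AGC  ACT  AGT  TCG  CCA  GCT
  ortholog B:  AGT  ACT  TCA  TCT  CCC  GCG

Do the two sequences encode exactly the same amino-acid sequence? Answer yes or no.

Codon 1: AGC Ser / AGT Ser — synonymous.
Codon 2: ACT Thr / ACT Thr — identical.
Codon 3: AGT Ser / TCA Ser — synonymous.
Codon 4: TCG Ser / TCT Ser — synonymous.
Codon 5: CCA Pro / CCC Pro — synonymous.
Codon 6: GCT Ala / GCG Ala — synonymous.
Nonsynonymous differences: 0 → same protein.

yes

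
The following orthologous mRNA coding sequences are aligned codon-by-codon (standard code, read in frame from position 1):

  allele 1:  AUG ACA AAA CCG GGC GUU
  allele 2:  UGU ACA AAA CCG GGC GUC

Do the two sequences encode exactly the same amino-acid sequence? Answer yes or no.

no

Codon 1: AUG Met / UGU Cys — nonsynonymous.
Codon 2: ACA Thr / ACA Thr — identical.
Codon 3: AAA Lys / AAA Lys — identical.
Codon 4: CCG Pro / CCG Pro — identical.
Codon 5: GGC Gly / GGC Gly — identical.
Codon 6: GUU Val / GUC Val — synonymous.
Nonsynonymous differences: 1 → different protein.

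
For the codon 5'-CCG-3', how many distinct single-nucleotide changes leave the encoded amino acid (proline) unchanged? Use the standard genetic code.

Position 1: none → 0 synonymous.
Position 2: none → 0 synonymous.
Position 3: CCU, CCC, CCA → 3 synonymous.
Total: 0 + 0 + 3 = 3.

3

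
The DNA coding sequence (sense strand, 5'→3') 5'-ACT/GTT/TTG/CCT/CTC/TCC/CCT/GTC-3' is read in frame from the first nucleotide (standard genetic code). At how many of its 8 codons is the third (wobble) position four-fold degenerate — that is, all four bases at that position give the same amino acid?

7

Codon 1 ACT (Thr): third position 4-fold.
Codon 2 GTT (Val): third position 4-fold.
Codon 3 TTG (Leu): third position 2-fold.
Codon 4 CCT (Pro): third position 4-fold.
Codon 5 CTC (Leu): third position 4-fold.
Codon 6 TCC (Ser): third position 4-fold.
Codon 7 CCT (Pro): third position 4-fold.
Codon 8 GTC (Val): third position 4-fold.
Four-fold degenerate third positions: 7.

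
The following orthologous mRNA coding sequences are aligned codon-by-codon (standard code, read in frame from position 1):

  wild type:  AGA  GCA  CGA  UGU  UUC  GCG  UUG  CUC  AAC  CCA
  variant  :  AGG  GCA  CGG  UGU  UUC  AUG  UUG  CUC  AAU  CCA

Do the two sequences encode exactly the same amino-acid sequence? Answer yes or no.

Codon 1: AGA Arg / AGG Arg — synonymous.
Codon 2: GCA Ala / GCA Ala — identical.
Codon 3: CGA Arg / CGG Arg — synonymous.
Codon 4: UGU Cys / UGU Cys — identical.
Codon 5: UUC Phe / UUC Phe — identical.
Codon 6: GCG Ala / AUG Met — nonsynonymous.
Codon 7: UUG Leu / UUG Leu — identical.
Codon 8: CUC Leu / CUC Leu — identical.
Codon 9: AAC Asn / AAU Asn — synonymous.
Codon 10: CCA Pro / CCA Pro — identical.
Nonsynonymous differences: 1 → different protein.

no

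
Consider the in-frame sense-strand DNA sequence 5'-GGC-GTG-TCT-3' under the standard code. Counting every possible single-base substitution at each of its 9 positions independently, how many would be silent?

Codon 1 (GGC, Gly): 3 synonymous substitutions.
Codon 2 (GTG, Val): 3 synonymous substitutions.
Codon 3 (TCT, Ser): 3 synonymous substitutions.
Total: 3 + 3 + 3 = 9.

9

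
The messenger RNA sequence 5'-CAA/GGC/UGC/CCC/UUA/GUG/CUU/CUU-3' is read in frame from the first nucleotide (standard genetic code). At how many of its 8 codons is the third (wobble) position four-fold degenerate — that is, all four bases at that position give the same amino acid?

Codon 1 CAA (Gln): third position 2-fold.
Codon 2 GGC (Gly): third position 4-fold.
Codon 3 UGC (Cys): third position 2-fold.
Codon 4 CCC (Pro): third position 4-fold.
Codon 5 UUA (Leu): third position 2-fold.
Codon 6 GUG (Val): third position 4-fold.
Codon 7 CUU (Leu): third position 4-fold.
Codon 8 CUU (Leu): third position 4-fold.
Four-fold degenerate third positions: 5.

5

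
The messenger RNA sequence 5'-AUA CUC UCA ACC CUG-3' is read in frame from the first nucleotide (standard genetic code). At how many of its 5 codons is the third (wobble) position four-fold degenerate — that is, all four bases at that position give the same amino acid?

4

Codon 1 AUA (Ile): third position 3-fold.
Codon 2 CUC (Leu): third position 4-fold.
Codon 3 UCA (Ser): third position 4-fold.
Codon 4 ACC (Thr): third position 4-fold.
Codon 5 CUG (Leu): third position 4-fold.
Four-fold degenerate third positions: 4.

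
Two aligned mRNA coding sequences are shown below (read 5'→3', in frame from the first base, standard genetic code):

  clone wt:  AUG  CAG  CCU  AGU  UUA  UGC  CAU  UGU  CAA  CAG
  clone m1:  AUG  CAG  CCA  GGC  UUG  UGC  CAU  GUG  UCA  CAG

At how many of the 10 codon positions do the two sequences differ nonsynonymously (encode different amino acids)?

Codon 1: AUG Met / AUG Met — identical.
Codon 2: CAG Gln / CAG Gln — identical.
Codon 3: CCU Pro / CCA Pro — synonymous.
Codon 4: AGU Ser / GGC Gly — nonsynonymous.
Codon 5: UUA Leu / UUG Leu — synonymous.
Codon 6: UGC Cys / UGC Cys — identical.
Codon 7: CAU His / CAU His — identical.
Codon 8: UGU Cys / GUG Val — nonsynonymous.
Codon 9: CAA Gln / UCA Ser — nonsynonymous.
Codon 10: CAG Gln / CAG Gln — identical.
Nonsynonymous differences: 3.

3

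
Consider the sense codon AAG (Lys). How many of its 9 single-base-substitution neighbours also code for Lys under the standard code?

1

Position 1: none → 0 synonymous.
Position 2: none → 0 synonymous.
Position 3: AAA → 1 synonymous.
Total: 0 + 0 + 1 = 1.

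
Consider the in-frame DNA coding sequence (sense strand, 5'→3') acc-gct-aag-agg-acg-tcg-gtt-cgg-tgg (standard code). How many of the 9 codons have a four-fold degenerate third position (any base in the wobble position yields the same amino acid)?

Codon 1 ACC (Thr): third position 4-fold.
Codon 2 GCT (Ala): third position 4-fold.
Codon 3 AAG (Lys): third position 2-fold.
Codon 4 AGG (Arg): third position 2-fold.
Codon 5 ACG (Thr): third position 4-fold.
Codon 6 TCG (Ser): third position 4-fold.
Codon 7 GTT (Val): third position 4-fold.
Codon 8 CGG (Arg): third position 4-fold.
Codon 9 TGG (Trp): third position 1-fold.
Four-fold degenerate third positions: 6.

6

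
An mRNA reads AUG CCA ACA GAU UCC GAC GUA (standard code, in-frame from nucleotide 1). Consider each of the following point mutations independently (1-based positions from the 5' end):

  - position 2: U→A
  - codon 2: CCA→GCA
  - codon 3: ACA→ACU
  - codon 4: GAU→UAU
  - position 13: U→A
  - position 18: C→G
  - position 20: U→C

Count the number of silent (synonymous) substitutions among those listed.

Codon 1: AUG (Met) → AAG (Lys) — missense.
Codon 2: CCA (Pro) → GCA (Ala) — missense.
Codon 3: ACA (Thr) → ACU (Thr) — synonymous.
Codon 4: GAU (Asp) → UAU (Tyr) — missense.
Codon 5: UCC (Ser) → ACC (Thr) — missense.
Codon 6: GAC (Asp) → GAG (Glu) — missense.
Codon 7: GUA (Val) → GCA (Ala) — missense.
Synonymous: 1 of 7.

1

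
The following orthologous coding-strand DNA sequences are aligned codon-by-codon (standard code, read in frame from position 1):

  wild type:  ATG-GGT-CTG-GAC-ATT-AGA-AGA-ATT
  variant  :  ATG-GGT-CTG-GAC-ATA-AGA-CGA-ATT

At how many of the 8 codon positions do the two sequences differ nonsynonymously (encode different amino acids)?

0

Codon 1: ATG Met / ATG Met — identical.
Codon 2: GGT Gly / GGT Gly — identical.
Codon 3: CTG Leu / CTG Leu — identical.
Codon 4: GAC Asp / GAC Asp — identical.
Codon 5: ATT Ile / ATA Ile — synonymous.
Codon 6: AGA Arg / AGA Arg — identical.
Codon 7: AGA Arg / CGA Arg — synonymous.
Codon 8: ATT Ile / ATT Ile — identical.
Nonsynonymous differences: 0.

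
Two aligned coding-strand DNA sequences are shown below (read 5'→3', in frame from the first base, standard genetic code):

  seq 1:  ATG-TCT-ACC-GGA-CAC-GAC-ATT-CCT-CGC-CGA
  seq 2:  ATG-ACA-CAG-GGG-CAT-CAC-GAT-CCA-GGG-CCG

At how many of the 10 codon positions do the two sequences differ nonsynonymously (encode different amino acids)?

Codon 1: ATG Met / ATG Met — identical.
Codon 2: TCT Ser / ACA Thr — nonsynonymous.
Codon 3: ACC Thr / CAG Gln — nonsynonymous.
Codon 4: GGA Gly / GGG Gly — synonymous.
Codon 5: CAC His / CAT His — synonymous.
Codon 6: GAC Asp / CAC His — nonsynonymous.
Codon 7: ATT Ile / GAT Asp — nonsynonymous.
Codon 8: CCT Pro / CCA Pro — synonymous.
Codon 9: CGC Arg / GGG Gly — nonsynonymous.
Codon 10: CGA Arg / CCG Pro — nonsynonymous.
Nonsynonymous differences: 6.

6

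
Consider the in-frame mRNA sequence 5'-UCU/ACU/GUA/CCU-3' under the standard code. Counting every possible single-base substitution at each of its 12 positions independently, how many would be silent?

12

Codon 1 (UCU, Ser): 3 synonymous substitutions.
Codon 2 (ACU, Thr): 3 synonymous substitutions.
Codon 3 (GUA, Val): 3 synonymous substitutions.
Codon 4 (CCU, Pro): 3 synonymous substitutions.
Total: 3 + 3 + 3 + 3 = 12.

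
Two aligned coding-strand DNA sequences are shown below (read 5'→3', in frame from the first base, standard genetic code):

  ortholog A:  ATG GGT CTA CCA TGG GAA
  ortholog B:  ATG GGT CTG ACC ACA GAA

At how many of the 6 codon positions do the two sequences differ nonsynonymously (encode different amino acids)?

Codon 1: ATG Met / ATG Met — identical.
Codon 2: GGT Gly / GGT Gly — identical.
Codon 3: CTA Leu / CTG Leu — synonymous.
Codon 4: CCA Pro / ACC Thr — nonsynonymous.
Codon 5: TGG Trp / ACA Thr — nonsynonymous.
Codon 6: GAA Glu / GAA Glu — identical.
Nonsynonymous differences: 2.

2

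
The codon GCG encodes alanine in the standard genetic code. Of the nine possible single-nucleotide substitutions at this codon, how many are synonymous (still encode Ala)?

Position 1: none → 0 synonymous.
Position 2: none → 0 synonymous.
Position 3: GCU, GCC, GCA → 3 synonymous.
Total: 0 + 0 + 3 = 3.

3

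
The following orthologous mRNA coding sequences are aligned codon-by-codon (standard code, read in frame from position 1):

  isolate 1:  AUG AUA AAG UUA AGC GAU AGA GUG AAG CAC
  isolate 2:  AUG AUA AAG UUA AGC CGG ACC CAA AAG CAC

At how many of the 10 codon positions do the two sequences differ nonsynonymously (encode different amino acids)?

Codon 1: AUG Met / AUG Met — identical.
Codon 2: AUA Ile / AUA Ile — identical.
Codon 3: AAG Lys / AAG Lys — identical.
Codon 4: UUA Leu / UUA Leu — identical.
Codon 5: AGC Ser / AGC Ser — identical.
Codon 6: GAU Asp / CGG Arg — nonsynonymous.
Codon 7: AGA Arg / ACC Thr — nonsynonymous.
Codon 8: GUG Val / CAA Gln — nonsynonymous.
Codon 9: AAG Lys / AAG Lys — identical.
Codon 10: CAC His / CAC His — identical.
Nonsynonymous differences: 3.

3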